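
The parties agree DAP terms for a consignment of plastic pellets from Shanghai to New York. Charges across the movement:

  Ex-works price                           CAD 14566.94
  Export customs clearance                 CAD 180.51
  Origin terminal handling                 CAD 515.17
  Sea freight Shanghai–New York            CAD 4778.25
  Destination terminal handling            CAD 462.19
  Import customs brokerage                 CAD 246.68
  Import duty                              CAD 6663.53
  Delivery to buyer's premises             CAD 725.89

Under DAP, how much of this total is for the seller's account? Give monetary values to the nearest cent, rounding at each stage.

Seller's account: CAD 21228.95

DAP: the seller bears all costs to the named destination except import duty and clearance.
Seller's account: goods 14566.94 + export clearance 180.51 + origin terminal 515.17 + freight 4778.25 + destination terminal 462.19 + delivery 725.89 = 21228.95
Buyer's account: brokerage 246.68 + duty 6663.53 = 6910.21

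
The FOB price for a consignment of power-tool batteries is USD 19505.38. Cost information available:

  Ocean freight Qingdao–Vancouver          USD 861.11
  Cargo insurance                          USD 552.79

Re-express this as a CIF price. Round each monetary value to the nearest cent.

From FOB to CIF, the seller additionally bears: freight, insurance.
CIF price = 19505.38 + 861.11 + 552.79 = 20919.28

CIF price: USD 20919.28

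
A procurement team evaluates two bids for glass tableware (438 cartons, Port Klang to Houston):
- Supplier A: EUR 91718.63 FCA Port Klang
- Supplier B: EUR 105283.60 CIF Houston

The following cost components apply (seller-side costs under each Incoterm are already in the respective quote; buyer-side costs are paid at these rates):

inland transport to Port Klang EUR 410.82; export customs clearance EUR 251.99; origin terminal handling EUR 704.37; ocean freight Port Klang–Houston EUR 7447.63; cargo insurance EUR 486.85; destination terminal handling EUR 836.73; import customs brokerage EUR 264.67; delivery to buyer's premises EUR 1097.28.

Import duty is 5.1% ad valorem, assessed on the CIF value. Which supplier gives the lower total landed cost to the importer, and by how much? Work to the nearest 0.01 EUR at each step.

Supplier A (FCA):
CIF value = FCA price + origin terminal + freight + insurance = 91718.63 + 704.37 + 7447.63 + 486.85 = 100357.48
Import duty = 100357.48 × 5.1% = 5118.23
Buyer bears (A): 704.37 + 7447.63 + 486.85 + 836.73 + 264.67 + 1097.28 = 10837.53
Landed cost (A) = invoice 91718.63 + 10837.53 + duty 5118.23 = 107674.39
Supplier B (CIF):
The CIF price already equals the CIF value: 105283.60
Import duty = 105283.60 × 5.1% = 5369.46
Buyer bears (B): 836.73 + 264.67 + 1097.28 = 2198.68
Landed cost (B) = invoice 105283.60 + 2198.68 + duty 5369.46 = 112851.74
Difference = |107674.39 − 112851.74| = 5177.35

Supplier A is cheaper by EUR 5177.35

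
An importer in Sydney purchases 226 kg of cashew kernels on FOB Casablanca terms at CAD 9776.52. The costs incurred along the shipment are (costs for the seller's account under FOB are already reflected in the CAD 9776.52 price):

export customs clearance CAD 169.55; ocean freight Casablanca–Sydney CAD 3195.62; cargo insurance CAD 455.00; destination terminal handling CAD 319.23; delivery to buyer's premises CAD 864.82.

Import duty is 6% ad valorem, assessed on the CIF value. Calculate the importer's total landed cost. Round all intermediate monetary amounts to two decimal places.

FOB: the seller bears costs until goods are on board at the origin port; the buyer bears freight, insurance and all costs thereafter.
Already in the invoice (seller's account under FOB): export clearance — exclude.
CIF value = FOB price + freight + insurance = 9776.52 + 3195.62 + 455.00 = 13427.14
Import duty = 13427.14 × 6% = 805.63
Buyer bears: freight 3195.62 + insurance 455.00 + destination terminal 319.23 + delivery 864.82 + duty 805.63 = 5640.30
Landed cost = invoice 9776.52 + 5640.30 = 15416.82

Total landed cost: CAD 15416.82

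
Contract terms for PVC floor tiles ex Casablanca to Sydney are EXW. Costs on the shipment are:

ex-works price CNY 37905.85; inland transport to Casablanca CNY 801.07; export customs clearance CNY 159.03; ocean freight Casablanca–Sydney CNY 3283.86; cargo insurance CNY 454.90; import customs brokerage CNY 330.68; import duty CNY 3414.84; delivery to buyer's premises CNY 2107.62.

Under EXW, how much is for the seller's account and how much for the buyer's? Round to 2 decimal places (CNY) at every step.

EXW: the seller makes goods available at their premises; the buyer bears all onward costs.
Seller's account: goods 37905.85 = 37905.85
Buyer's account: inland to port 801.07 + export clearance 159.03 + freight 3283.86 + insurance 454.90 + brokerage 330.68 + duty 3414.84 + delivery 2107.62 = 10552.00

Seller: CNY 37905.85; buyer: CNY 10552.00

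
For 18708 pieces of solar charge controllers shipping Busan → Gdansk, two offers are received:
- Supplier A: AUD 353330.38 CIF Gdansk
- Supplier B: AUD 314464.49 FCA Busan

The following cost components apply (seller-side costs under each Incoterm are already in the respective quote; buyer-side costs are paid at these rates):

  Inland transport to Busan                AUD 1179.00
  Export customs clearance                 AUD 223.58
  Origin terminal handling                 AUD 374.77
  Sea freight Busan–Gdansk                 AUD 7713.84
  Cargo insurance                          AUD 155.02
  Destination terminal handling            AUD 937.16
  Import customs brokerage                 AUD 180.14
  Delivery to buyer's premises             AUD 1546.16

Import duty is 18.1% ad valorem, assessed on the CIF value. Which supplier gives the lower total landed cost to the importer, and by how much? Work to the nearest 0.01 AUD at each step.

Supplier B is cheaper by AUD 36164.89

Supplier A (CIF):
The CIF price already equals the CIF value: 353330.38
Import duty = 353330.38 × 18.1% = 63952.80
Buyer bears (A): 937.16 + 180.14 + 1546.16 = 2663.46
Landed cost (A) = invoice 353330.38 + 2663.46 + duty 63952.80 = 419946.64
Supplier B (FCA):
CIF value = FCA price + origin terminal + freight + insurance = 314464.49 + 374.77 + 7713.84 + 155.02 = 322708.12
Import duty = 322708.12 × 18.1% = 58410.17
Buyer bears (B): 374.77 + 7713.84 + 155.02 + 937.16 + 180.14 + 1546.16 = 10907.09
Landed cost (B) = invoice 314464.49 + 10907.09 + duty 58410.17 = 383781.75
Difference = |419946.64 − 383781.75| = 36164.89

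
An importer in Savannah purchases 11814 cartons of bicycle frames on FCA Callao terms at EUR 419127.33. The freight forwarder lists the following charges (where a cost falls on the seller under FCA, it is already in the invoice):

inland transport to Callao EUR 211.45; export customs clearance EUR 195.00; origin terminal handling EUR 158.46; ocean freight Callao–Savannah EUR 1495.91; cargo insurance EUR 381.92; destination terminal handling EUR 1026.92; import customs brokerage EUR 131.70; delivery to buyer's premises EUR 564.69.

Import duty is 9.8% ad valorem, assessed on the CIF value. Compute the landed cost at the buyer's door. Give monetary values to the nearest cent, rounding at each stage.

Total landed cost: EUR 464160.96

FCA: the seller delivers export-cleared goods to the carrier; the buyer bears costs from that point.
Already in the invoice (seller's account under FCA): inland to port, export clearance — exclude.
CIF value = FCA price + origin terminal + freight + insurance = 419127.33 + 158.46 + 1495.91 + 381.92 = 421163.62
Import duty = 421163.62 × 9.8% = 41274.03
Buyer bears: origin terminal 158.46 + freight 1495.91 + insurance 381.92 + destination terminal 1026.92 + brokerage 131.70 + delivery 564.69 + duty 41274.03 = 45033.63
Landed cost = invoice 419127.33 + 45033.63 = 464160.96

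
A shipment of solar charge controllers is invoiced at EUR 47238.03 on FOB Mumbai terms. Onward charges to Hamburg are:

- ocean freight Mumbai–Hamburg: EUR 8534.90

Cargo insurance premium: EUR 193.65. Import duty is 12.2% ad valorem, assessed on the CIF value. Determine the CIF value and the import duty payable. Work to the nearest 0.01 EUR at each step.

CIF value: EUR 55966.58; import duty: EUR 6827.92

CIF = FOB price + freight + insurance
CIF = 47238.03 + 8534.90 + 193.65 = 55966.58
Import duty = 55966.58 × 12.2% = 6827.92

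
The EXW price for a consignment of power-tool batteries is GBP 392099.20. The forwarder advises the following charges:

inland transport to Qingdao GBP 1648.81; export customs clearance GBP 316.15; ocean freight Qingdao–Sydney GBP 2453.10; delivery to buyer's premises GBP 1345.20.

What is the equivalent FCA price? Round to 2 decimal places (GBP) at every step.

Not relevant to the conversion: delivery, freight — on the buyer under both terms; not part of either seller's price.
From EXW to FCA, the seller additionally bears: inland to port, export clearance.
FCA price = 392099.20 + 1648.81 + 316.15 = 394064.16

FCA price: GBP 394064.16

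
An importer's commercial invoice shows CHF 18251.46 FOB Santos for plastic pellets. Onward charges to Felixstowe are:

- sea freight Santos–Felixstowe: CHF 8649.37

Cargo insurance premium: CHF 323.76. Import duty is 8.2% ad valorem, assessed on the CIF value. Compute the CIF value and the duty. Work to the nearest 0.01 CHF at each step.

CIF = FOB price + freight + insurance
CIF = 18251.46 + 8649.37 + 323.76 = 27224.59
Import duty = 27224.59 × 8.2% = 2232.42

CIF value: CHF 27224.59; import duty: CHF 2232.42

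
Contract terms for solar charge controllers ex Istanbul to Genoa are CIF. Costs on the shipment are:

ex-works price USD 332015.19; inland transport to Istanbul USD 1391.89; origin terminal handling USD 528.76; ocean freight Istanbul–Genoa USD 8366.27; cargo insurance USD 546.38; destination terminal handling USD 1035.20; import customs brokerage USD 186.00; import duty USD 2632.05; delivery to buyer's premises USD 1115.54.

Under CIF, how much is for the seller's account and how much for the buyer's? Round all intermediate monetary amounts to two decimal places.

CIF: the seller pays costs through ocean freight and marine insurance to the destination port.
Seller's account: goods 332015.19 + inland to port 1391.89 + origin terminal 528.76 + freight 8366.27 + insurance 546.38 = 342848.49
Buyer's account: destination terminal 1035.20 + brokerage 186.00 + duty 2632.05 + delivery 1115.54 = 4968.79

Seller: USD 342848.49; buyer: USD 4968.79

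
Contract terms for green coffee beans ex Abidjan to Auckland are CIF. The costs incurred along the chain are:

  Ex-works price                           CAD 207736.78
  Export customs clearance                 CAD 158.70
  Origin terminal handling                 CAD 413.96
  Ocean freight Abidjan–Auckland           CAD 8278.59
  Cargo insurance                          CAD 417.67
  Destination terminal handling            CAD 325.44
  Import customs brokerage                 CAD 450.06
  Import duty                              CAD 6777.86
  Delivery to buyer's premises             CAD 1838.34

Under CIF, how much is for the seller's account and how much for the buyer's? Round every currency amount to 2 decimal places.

Seller: CAD 217005.70; buyer: CAD 9391.70

CIF: the seller pays costs through ocean freight and marine insurance to the destination port.
Seller's account: goods 207736.78 + export clearance 158.70 + origin terminal 413.96 + freight 8278.59 + insurance 417.67 = 217005.70
Buyer's account: destination terminal 325.44 + brokerage 450.06 + duty 6777.86 + delivery 1838.34 = 9391.70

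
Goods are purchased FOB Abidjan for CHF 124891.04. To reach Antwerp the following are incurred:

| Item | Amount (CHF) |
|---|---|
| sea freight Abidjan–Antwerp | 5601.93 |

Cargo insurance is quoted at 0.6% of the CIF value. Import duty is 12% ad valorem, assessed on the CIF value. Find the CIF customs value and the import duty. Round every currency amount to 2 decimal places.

Let C be the CIF value. C = FOB price + freight + 0.6% × C
C − 0.6% × C = 124891.04 + 5601.93
0.994 × C = 130492.97
C = 130492.97 / 0.994 = 131280.65
Insurance premium = 0.6% × 131280.65 = 787.68
Import duty = 131280.65 × 12% = 15753.68

CIF value: CHF 131280.65; import duty: CHF 15753.68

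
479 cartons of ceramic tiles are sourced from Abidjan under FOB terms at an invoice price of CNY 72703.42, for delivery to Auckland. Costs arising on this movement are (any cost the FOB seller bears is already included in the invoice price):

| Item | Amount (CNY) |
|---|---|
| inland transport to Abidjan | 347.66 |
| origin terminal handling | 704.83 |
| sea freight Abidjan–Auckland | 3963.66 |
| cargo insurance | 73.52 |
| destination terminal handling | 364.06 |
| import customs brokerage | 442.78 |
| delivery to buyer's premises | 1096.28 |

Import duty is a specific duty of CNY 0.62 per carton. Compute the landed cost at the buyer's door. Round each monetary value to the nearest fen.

FOB: the seller bears costs until goods are on board at the origin port; the buyer bears freight, insurance and all costs thereafter.
Already in the invoice (seller's account under FOB): inland to port, origin terminal — exclude.
CIF value = FOB price + freight + insurance = 72703.42 + 3963.66 + 73.52 = 76740.60
Import duty = 479 × 0.62 = 296.98
Buyer bears: freight 3963.66 + insurance 73.52 + destination terminal 364.06 + brokerage 442.78 + delivery 1096.28 + duty 296.98 = 6237.28
Landed cost = invoice 72703.42 + 6237.28 = 78940.70

Total landed cost: CNY 78940.70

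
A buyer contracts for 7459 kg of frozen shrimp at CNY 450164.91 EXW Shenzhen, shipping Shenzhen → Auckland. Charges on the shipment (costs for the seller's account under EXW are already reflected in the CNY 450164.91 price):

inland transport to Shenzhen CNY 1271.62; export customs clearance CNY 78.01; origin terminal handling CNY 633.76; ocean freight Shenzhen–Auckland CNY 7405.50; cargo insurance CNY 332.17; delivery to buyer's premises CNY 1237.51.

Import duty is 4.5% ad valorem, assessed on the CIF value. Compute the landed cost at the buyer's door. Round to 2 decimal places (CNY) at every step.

EXW: the seller makes goods available at their premises; the buyer bears all onward costs.
CIF value = EXW price + inland to port + export clearance + origin terminal + freight + insurance = 450164.91 + 1271.62 + 78.01 + 633.76 + 7405.50 + 332.17 = 459885.97
Import duty = 459885.97 × 4.5% = 20694.87
Buyer bears: inland to port 1271.62 + export clearance 78.01 + origin terminal 633.76 + freight 7405.50 + insurance 332.17 + delivery 1237.51 + duty 20694.87 = 31653.44
Landed cost = invoice 450164.91 + 31653.44 = 481818.35

Total landed cost: CNY 481818.35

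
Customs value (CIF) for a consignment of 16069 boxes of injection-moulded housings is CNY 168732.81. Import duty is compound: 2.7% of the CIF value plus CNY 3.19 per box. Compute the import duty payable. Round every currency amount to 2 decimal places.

Import duty: CNY 55815.90

Ad valorem component: 168732.81 × 2.7% = 4555.79
Specific component: 16069 × 3.19 = 51260.11
Import duty = 4555.79 + 51260.11 = 55815.90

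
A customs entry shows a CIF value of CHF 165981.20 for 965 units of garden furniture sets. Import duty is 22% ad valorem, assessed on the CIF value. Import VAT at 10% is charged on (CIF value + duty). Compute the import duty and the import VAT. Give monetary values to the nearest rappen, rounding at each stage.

Import duty: CHF 36515.86; import VAT: CHF 20249.71

Import duty = 165981.20 × 22% = 36515.86
VAT base = CIF + duty = 165981.20 + 36515.86 = 202497.06
Import VAT = 202497.06 × 10% = 20249.71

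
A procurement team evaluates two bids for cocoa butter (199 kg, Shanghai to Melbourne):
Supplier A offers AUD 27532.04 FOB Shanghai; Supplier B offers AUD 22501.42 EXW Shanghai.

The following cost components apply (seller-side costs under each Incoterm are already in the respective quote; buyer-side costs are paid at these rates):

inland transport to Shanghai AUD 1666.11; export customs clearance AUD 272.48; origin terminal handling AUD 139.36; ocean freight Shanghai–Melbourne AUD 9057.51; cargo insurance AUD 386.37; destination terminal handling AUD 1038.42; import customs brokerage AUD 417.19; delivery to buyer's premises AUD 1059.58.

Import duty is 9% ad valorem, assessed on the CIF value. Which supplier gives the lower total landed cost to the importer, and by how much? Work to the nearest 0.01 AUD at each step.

Supplier B is cheaper by AUD 3218.41

Supplier A (FOB):
CIF value = FOB price + freight + insurance = 27532.04 + 9057.51 + 386.37 = 36975.92
Import duty = 36975.92 × 9% = 3327.83
Buyer bears (A): 9057.51 + 386.37 + 1038.42 + 417.19 + 1059.58 = 11959.07
Landed cost (A) = invoice 27532.04 + 11959.07 + duty 3327.83 = 42818.94
Supplier B (EXW):
CIF value = EXW price + inland to port + export clearance + origin terminal + freight + insurance = 22501.42 + 1666.11 + 272.48 + 139.36 + 9057.51 + 386.37 = 34023.25
Import duty = 34023.25 × 9% = 3062.09
Buyer bears (B): 1666.11 + 272.48 + 139.36 + 9057.51 + 386.37 + 1038.42 + 417.19 + 1059.58 = 14037.02
Landed cost (B) = invoice 22501.42 + 14037.02 + duty 3062.09 = 39600.53
Difference = |42818.94 − 39600.53| = 3218.41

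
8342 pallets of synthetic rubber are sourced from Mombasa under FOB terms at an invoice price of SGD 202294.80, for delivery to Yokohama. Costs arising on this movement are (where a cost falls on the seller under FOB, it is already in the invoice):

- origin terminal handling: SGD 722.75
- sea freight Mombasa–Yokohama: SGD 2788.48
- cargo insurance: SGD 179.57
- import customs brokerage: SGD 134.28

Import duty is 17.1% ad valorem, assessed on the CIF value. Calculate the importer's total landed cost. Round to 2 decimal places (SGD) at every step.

Total landed cost: SGD 240497.08

FOB: the seller bears costs until goods are on board at the origin port; the buyer bears freight, insurance and all costs thereafter.
Already in the invoice (seller's account under FOB): origin terminal — exclude.
CIF value = FOB price + freight + insurance = 202294.80 + 2788.48 + 179.57 = 205262.85
Import duty = 205262.85 × 17.1% = 35099.95
Buyer bears: freight 2788.48 + insurance 179.57 + brokerage 134.28 + duty 35099.95 = 38202.28
Landed cost = invoice 202294.80 + 38202.28 = 240497.08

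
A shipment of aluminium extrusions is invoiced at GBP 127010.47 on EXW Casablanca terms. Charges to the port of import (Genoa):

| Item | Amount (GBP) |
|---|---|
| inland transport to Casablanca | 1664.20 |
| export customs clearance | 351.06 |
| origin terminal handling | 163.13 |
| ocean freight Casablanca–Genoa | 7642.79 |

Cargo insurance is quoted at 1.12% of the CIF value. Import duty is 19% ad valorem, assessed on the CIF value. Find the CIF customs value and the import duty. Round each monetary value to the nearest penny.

CIF value: GBP 138381.52; import duty: GBP 26292.49

Let C be the CIF value. C = EXW price + pre-shipment costs + freight + 1.12% × C
C − 1.12% × C = 127010.47 + 1664.20 + 351.06 + 163.13 + 7642.79
0.9888 × C = 136831.65
C = 136831.65 / 0.9888 = 138381.52
Insurance premium = 1.12% × 138381.52 = 1549.87
Import duty = 138381.52 × 19% = 26292.49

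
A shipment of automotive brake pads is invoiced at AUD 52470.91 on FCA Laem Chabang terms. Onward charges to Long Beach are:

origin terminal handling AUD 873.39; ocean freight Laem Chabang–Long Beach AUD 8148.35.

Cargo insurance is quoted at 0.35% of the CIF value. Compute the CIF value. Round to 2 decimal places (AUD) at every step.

Let C be the CIF value. C = FCA price + pre-shipment costs + freight + 0.35% × C
C − 0.35% × C = 52470.91 + 873.39 + 8148.35
0.9965 × C = 61492.65
C = 61492.65 / 0.9965 = 61708.63
Insurance premium = 0.35% × 61708.63 = 215.98

CIF value: AUD 61708.63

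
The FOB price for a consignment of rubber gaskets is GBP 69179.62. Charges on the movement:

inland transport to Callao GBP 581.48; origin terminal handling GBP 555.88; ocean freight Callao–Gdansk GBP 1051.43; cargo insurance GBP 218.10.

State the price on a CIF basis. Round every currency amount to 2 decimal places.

Not relevant to the conversion: inland to port, origin terminal — on the seller under both FOB and CIF; already in the FOB price and stays in the CIF price.
From FOB to CIF, the seller additionally bears: freight, insurance.
CIF price = 69179.62 + 1051.43 + 218.10 = 70449.15

CIF price: GBP 70449.15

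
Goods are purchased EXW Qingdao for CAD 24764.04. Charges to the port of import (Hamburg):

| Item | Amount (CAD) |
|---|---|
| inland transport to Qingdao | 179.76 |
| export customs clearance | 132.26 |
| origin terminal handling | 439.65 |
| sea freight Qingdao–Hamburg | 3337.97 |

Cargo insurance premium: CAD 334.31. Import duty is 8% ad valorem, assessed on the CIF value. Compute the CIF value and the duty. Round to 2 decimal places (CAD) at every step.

CIF value: CAD 29187.99; import duty: CAD 2335.04

CIF = EXW price + pre-shipment costs + freight + insurance
CIF = 24764.04 + 179.76 + 132.26 + 439.65 + 3337.97 + 334.31 = 29187.99
Import duty = 29187.99 × 8% = 2335.04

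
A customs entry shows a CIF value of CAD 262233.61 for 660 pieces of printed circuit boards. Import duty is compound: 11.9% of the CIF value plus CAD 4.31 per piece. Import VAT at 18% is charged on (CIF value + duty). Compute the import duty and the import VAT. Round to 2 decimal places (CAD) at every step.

Ad valorem component: 262233.61 × 11.9% = 31205.80
Specific component: 660 × 4.31 = 2844.60
Import duty = 31205.80 + 2844.60 = 34050.40
VAT base = CIF + duty = 262233.61 + 34050.40 = 296284.01
Import VAT = 296284.01 × 18% = 53331.12

Import duty: CAD 34050.40; import VAT: CAD 53331.12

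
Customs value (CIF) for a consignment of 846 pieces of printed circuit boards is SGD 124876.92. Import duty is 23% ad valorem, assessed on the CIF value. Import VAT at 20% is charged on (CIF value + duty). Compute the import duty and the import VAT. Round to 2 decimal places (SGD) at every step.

Import duty: SGD 28721.69; import VAT: SGD 30719.72

Import duty = 124876.92 × 23% = 28721.69
VAT base = CIF + duty = 124876.92 + 28721.69 = 153598.61
Import VAT = 153598.61 × 20% = 30719.72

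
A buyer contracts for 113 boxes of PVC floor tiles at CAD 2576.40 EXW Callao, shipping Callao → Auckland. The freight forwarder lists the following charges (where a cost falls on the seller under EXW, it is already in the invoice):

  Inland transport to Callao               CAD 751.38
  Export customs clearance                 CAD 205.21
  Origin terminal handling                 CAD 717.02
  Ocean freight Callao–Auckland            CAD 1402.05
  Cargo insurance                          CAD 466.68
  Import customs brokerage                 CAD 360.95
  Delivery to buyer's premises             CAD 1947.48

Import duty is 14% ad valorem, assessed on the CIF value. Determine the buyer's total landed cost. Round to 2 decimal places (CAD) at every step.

Total landed cost: CAD 9283.79

EXW: the seller makes goods available at their premises; the buyer bears all onward costs.
CIF value = EXW price + inland to port + export clearance + origin terminal + freight + insurance = 2576.40 + 751.38 + 205.21 + 717.02 + 1402.05 + 466.68 = 6118.74
Import duty = 6118.74 × 14% = 856.62
Buyer bears: inland to port 751.38 + export clearance 205.21 + origin terminal 717.02 + freight 1402.05 + insurance 466.68 + brokerage 360.95 + delivery 1947.48 + duty 856.62 = 6707.39
Landed cost = invoice 2576.40 + 6707.39 = 9283.79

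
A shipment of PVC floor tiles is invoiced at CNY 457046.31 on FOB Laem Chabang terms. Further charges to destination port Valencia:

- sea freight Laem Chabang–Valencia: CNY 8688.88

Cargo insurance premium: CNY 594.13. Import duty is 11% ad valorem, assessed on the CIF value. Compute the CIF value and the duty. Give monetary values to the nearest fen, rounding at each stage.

CIF = FOB price + freight + insurance
CIF = 457046.31 + 8688.88 + 594.13 = 466329.32
Import duty = 466329.32 × 11% = 51296.23

CIF value: CNY 466329.32; import duty: CNY 51296.23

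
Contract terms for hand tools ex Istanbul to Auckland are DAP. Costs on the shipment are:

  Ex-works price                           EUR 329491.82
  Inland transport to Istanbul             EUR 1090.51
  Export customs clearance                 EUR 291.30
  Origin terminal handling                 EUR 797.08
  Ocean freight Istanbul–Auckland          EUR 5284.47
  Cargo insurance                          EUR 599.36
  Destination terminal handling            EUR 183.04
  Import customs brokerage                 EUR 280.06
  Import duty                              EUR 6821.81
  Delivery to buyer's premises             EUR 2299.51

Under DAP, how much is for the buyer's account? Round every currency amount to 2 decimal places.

Buyer's account: EUR 7101.87

DAP: the seller bears all costs to the named destination except import duty and clearance.
Seller's account: goods 329491.82 + inland to port 1090.51 + export clearance 291.30 + origin terminal 797.08 + freight 5284.47 + insurance 599.36 + destination terminal 183.04 + delivery 2299.51 = 340037.09
Buyer's account: brokerage 280.06 + duty 6821.81 = 7101.87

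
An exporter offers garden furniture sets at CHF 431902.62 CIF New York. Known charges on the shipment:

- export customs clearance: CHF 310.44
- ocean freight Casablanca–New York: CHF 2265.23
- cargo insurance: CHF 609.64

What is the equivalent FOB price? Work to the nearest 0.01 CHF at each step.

FOB price: CHF 429027.75

Not relevant to the conversion: export clearance — on the seller under both CIF and FOB; already in the CIF price and stays in the FOB price.
From CIF to FOB, the seller no longer bears: freight, insurance.
FOB price = 431902.62 − 2265.23 − 609.64 = 429027.75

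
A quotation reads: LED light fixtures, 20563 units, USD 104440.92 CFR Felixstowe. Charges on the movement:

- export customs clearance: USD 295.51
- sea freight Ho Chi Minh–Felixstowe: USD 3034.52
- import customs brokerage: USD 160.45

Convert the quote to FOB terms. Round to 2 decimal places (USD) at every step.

FOB price: USD 101406.40

Not relevant to the conversion: export clearance — on the seller under both CFR and FOB; already in the CFR price and stays in the FOB price. brokerage — on the buyer under both terms; not part of either seller's price.
From CFR to FOB, the seller no longer bears: freight.
FOB price = 104440.92 − 3034.52 = 101406.40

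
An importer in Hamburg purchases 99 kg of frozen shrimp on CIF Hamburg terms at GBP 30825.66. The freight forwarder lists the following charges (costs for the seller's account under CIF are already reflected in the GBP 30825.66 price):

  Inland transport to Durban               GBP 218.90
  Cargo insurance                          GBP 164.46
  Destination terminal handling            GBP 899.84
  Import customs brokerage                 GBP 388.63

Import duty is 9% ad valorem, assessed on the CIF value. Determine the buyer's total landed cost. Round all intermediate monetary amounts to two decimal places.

CIF: the seller pays costs through ocean freight and marine insurance to the destination port.
Already in the invoice (seller's account under CIF): inland to port, insurance — exclude.
The CIF price already equals the CIF value: 30825.66
Import duty = 30825.66 × 9% = 2774.31
Buyer bears: destination terminal 899.84 + brokerage 388.63 + duty 2774.31 = 4062.78
Landed cost = invoice 30825.66 + 4062.78 = 34888.44

Total landed cost: GBP 34888.44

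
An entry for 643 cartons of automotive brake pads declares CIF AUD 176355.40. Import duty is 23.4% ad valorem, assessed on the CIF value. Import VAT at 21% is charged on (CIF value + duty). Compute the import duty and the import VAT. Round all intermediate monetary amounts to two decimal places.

Import duty = 176355.40 × 23.4% = 41267.16
VAT base = CIF + duty = 176355.40 + 41267.16 = 217622.56
Import VAT = 217622.56 × 21% = 45700.74

Import duty: AUD 41267.16; import VAT: AUD 45700.74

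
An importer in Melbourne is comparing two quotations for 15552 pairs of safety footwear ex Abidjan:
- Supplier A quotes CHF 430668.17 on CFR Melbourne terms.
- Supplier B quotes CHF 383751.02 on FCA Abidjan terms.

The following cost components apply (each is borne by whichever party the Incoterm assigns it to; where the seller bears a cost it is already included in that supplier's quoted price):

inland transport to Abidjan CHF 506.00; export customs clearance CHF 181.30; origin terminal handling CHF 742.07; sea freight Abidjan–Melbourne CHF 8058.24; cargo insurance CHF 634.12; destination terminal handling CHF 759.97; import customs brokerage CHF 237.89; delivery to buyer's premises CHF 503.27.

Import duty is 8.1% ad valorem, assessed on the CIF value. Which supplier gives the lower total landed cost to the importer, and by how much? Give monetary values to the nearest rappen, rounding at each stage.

Supplier B is cheaper by CHF 41204.31

Supplier A (CFR):
CIF value = CFR price + insurance = 430668.17 + 634.12 = 431302.29
Import duty = 431302.29 × 8.1% = 34935.49
Buyer bears (A): 634.12 + 759.97 + 237.89 + 503.27 = 2135.25
Landed cost (A) = invoice 430668.17 + 2135.25 + duty 34935.49 = 467738.91
Supplier B (FCA):
CIF value = FCA price + origin terminal + freight + insurance = 383751.02 + 742.07 + 8058.24 + 634.12 = 393185.45
Import duty = 393185.45 × 8.1% = 31848.02
Buyer bears (B): 742.07 + 8058.24 + 634.12 + 759.97 + 237.89 + 503.27 = 10935.56
Landed cost (B) = invoice 383751.02 + 10935.56 + duty 31848.02 = 426534.60
Difference = |467738.91 − 426534.60| = 41204.31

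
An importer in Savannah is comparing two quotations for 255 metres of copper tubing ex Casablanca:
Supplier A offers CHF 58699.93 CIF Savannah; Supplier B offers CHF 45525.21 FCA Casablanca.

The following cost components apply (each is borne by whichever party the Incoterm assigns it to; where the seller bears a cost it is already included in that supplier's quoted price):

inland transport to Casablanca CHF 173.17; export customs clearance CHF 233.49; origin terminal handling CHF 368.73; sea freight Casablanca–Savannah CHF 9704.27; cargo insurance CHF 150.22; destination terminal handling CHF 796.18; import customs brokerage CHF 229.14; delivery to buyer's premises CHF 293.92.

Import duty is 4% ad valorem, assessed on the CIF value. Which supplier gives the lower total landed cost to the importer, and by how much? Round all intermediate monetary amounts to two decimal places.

Supplier B is cheaper by CHF 3069.56

Supplier A (CIF):
The CIF price already equals the CIF value: 58699.93
Import duty = 58699.93 × 4% = 2348.00
Buyer bears (A): 796.18 + 229.14 + 293.92 = 1319.24
Landed cost (A) = invoice 58699.93 + 1319.24 + duty 2348.00 = 62367.17
Supplier B (FCA):
CIF value = FCA price + origin terminal + freight + insurance = 45525.21 + 368.73 + 9704.27 + 150.22 = 55748.43
Import duty = 55748.43 × 4% = 2229.94
Buyer bears (B): 368.73 + 9704.27 + 150.22 + 796.18 + 229.14 + 293.92 = 11542.46
Landed cost (B) = invoice 45525.21 + 11542.46 + duty 2229.94 = 59297.61
Difference = |62367.17 − 59297.61| = 3069.56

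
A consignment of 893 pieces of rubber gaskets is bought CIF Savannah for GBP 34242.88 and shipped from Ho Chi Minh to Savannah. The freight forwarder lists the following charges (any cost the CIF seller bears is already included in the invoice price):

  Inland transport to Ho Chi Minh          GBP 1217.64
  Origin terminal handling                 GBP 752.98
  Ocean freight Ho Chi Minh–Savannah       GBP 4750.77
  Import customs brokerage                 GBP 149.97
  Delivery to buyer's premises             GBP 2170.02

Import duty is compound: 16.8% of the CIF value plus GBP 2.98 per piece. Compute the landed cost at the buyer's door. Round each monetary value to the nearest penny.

CIF: the seller pays costs through ocean freight and marine insurance to the destination port.
Already in the invoice (seller's account under CIF): inland to port, origin terminal, freight — exclude.
The CIF price already equals the CIF value: 34242.88
Ad valorem component: 34242.88 × 16.8% = 5752.80
Specific component: 893 × 2.98 = 2661.14
Import duty = 5752.80 + 2661.14 = 8413.94
Buyer bears: brokerage 149.97 + delivery 2170.02 + duty 8413.94 = 10733.93
Landed cost = invoice 34242.88 + 10733.93 = 44976.81

Total landed cost: GBP 44976.81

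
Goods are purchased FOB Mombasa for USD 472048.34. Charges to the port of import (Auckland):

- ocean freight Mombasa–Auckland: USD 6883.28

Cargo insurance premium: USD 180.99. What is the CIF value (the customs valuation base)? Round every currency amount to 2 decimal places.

CIF value: USD 479112.61

CIF = FOB price + freight + insurance
CIF = 472048.34 + 6883.28 + 180.99 = 479112.61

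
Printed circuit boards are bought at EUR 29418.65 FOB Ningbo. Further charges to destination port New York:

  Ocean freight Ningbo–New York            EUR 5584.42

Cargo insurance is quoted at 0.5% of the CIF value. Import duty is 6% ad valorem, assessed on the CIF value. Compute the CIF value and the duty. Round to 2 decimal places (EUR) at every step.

Let C be the CIF value. C = FOB price + freight + 0.5% × C
C − 0.5% × C = 29418.65 + 5584.42
0.995 × C = 35003.07
C = 35003.07 / 0.995 = 35178.96
Insurance premium = 0.5% × 35178.96 = 175.89
Import duty = 35178.96 × 6% = 2110.74

CIF value: EUR 35178.96; import duty: EUR 2110.74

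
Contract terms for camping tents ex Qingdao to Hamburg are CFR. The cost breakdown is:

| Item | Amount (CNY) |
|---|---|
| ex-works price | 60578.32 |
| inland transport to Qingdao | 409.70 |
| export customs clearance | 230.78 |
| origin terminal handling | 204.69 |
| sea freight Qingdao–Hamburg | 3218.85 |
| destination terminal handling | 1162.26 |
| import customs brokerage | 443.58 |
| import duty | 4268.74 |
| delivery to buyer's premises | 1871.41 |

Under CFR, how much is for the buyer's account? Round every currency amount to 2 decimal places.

CFR: the seller pays costs through ocean freight to the destination port, but not insurance.
Seller's account: goods 60578.32 + inland to port 409.70 + export clearance 230.78 + origin terminal 204.69 + freight 3218.85 = 64642.34
Buyer's account: destination terminal 1162.26 + brokerage 443.58 + duty 4268.74 + delivery 1871.41 = 7745.99

Buyer's account: CNY 7745.99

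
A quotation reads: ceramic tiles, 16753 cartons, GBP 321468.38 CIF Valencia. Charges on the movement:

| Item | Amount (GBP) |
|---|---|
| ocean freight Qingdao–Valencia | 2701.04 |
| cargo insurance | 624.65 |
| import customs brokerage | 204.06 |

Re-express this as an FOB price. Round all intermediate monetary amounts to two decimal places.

Not relevant to the conversion: brokerage — on the buyer under both terms; not part of either seller's price.
From CIF to FOB, the seller no longer bears: freight, insurance.
FOB price = 321468.38 − 2701.04 − 624.65 = 318142.69

FOB price: GBP 318142.69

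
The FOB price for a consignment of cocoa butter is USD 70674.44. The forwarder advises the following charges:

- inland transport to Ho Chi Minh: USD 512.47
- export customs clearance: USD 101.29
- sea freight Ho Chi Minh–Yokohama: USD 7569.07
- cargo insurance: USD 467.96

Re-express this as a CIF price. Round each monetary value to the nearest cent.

Not relevant to the conversion: inland to port, export clearance — on the seller under both FOB and CIF; already in the FOB price and stays in the CIF price.
From FOB to CIF, the seller additionally bears: freight, insurance.
CIF price = 70674.44 + 7569.07 + 467.96 = 78711.47

CIF price: USD 78711.47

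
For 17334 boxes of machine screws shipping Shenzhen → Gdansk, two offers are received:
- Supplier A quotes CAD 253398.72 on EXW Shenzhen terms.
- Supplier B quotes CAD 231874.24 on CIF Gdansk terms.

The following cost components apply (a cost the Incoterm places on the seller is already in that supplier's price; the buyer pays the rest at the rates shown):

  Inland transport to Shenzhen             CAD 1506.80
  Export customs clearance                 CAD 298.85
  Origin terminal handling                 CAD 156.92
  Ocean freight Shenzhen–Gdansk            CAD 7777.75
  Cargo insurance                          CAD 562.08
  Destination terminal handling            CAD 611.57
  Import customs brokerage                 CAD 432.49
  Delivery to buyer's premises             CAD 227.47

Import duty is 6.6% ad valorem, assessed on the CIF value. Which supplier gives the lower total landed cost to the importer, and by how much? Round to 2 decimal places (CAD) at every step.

Supplier B is cheaper by CAD 33927.45

Supplier A (EXW):
CIF value = EXW price + inland to port + export clearance + origin terminal + freight + insurance = 253398.72 + 1506.80 + 298.85 + 156.92 + 7777.75 + 562.08 = 263701.12
Import duty = 263701.12 × 6.6% = 17404.27
Buyer bears (A): 1506.80 + 298.85 + 156.92 + 7777.75 + 562.08 + 611.57 + 432.49 + 227.47 = 11573.93
Landed cost (A) = invoice 253398.72 + 11573.93 + duty 17404.27 = 282376.92
Supplier B (CIF):
The CIF price already equals the CIF value: 231874.24
Import duty = 231874.24 × 6.6% = 15303.70
Buyer bears (B): 611.57 + 432.49 + 227.47 = 1271.53
Landed cost (B) = invoice 231874.24 + 1271.53 + duty 15303.70 = 248449.47
Difference = |282376.92 − 248449.47| = 33927.45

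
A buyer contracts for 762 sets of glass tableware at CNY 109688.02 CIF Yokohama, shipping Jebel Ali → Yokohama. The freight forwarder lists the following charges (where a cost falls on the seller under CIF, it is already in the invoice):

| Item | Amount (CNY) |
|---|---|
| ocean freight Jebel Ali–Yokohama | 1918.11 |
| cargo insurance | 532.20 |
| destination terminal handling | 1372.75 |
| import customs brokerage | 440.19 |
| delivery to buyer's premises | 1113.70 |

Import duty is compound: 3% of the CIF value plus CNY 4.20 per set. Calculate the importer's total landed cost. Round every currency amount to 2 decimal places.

Total landed cost: CNY 119105.70

CIF: the seller pays costs through ocean freight and marine insurance to the destination port.
Already in the invoice (seller's account under CIF): freight, insurance — exclude.
The CIF price already equals the CIF value: 109688.02
Ad valorem component: 109688.02 × 3% = 3290.64
Specific component: 762 × 4.20 = 3200.40
Import duty = 3290.64 + 3200.40 = 6491.04
Buyer bears: destination terminal 1372.75 + brokerage 440.19 + delivery 1113.70 + duty 6491.04 = 9417.68
Landed cost = invoice 109688.02 + 9417.68 = 119105.70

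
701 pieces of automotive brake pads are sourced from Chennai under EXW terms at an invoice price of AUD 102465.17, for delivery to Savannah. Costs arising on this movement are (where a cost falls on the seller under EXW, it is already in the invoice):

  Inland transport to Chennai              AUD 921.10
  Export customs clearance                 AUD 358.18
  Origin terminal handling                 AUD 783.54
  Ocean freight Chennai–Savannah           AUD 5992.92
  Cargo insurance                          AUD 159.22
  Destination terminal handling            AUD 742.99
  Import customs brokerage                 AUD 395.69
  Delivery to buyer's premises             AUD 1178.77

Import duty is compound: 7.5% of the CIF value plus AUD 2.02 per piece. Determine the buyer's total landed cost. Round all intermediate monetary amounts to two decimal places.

EXW: the seller makes goods available at their premises; the buyer bears all onward costs.
CIF value = EXW price + inland to port + export clearance + origin terminal + freight + insurance = 102465.17 + 921.10 + 358.18 + 783.54 + 5992.92 + 159.22 = 110680.13
Ad valorem component: 110680.13 × 7.5% = 8301.01
Specific component: 701 × 2.02 = 1416.02
Import duty = 8301.01 + 1416.02 = 9717.03
Buyer bears: inland to port 921.10 + export clearance 358.18 + origin terminal 783.54 + freight 5992.92 + insurance 159.22 + destination terminal 742.99 + brokerage 395.69 + delivery 1178.77 + duty 9717.03 = 20249.44
Landed cost = invoice 102465.17 + 20249.44 = 122714.61

Total landed cost: AUD 122714.61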